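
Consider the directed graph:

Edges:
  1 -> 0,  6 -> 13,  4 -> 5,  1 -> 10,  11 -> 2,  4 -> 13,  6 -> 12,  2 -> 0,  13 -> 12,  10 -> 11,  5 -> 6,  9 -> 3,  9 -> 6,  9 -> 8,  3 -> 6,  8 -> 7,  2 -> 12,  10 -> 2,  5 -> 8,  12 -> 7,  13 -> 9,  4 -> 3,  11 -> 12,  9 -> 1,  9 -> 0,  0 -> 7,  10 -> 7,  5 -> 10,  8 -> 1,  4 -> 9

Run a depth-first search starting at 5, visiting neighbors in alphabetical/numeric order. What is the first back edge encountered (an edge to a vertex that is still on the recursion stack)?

DFS from 5 (visiting neighbors in alphabetical/numeric order); mark gray on enter, black on exit:
5 gray
  6 gray
    12 gray
      7 gray
      7 black
    12 black
    13 gray
      9 gray
        0 gray
          0→7: 7 black — skip
        0 black
        1 gray
          1→0: 0 black — skip
          10 gray
            2 gray
              2→0: 0 black — skip
              2→12: 12 black — skip
            2 black
            10→7: 7 black — skip
            11 gray
              11→2: 2 black — skip
              11→12: 12 black — skip
            11 black
          10 black
        1 black
        3 gray
          3→6: 6 is gray → back edge
First back edge: 3 → 6.

3→6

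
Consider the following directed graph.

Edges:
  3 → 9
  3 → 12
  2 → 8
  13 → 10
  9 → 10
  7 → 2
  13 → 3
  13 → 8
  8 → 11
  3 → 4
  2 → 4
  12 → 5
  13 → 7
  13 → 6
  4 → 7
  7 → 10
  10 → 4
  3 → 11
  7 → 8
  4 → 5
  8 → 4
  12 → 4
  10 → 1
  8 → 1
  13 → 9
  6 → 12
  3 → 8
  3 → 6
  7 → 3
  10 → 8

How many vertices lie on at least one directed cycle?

9

A vertex is on a directed cycle iff it belongs to a strongly connected component of size ≥ 2 (or has a self-loop).
The vertices on cycles are {2, 3, 4, 6, 7, 8, 9, 10, 12} — 9 in total.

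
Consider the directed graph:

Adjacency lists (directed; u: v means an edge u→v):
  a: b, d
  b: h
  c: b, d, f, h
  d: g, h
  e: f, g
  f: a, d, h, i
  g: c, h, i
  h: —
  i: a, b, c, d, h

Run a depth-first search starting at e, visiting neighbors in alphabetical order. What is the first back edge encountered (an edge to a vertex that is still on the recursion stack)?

DFS from e (visiting neighbors in alphabetical order); mark gray on enter, black on exit:
e gray
  f gray
    a gray
      b gray
        h gray
        h black
      b black
      d gray
        g gray
          c gray
            c→b: b black — skip
            c→d: d is gray → back edge
First back edge: c → d.

c->d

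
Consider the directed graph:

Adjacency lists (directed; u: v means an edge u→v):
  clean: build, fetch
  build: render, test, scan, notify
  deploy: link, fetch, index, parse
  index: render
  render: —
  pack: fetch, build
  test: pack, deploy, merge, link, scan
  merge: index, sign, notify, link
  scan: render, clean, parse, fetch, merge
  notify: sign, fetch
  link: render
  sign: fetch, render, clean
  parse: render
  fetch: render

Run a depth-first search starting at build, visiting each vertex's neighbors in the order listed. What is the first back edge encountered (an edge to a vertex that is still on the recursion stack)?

pack→build

DFS from build (visiting each vertex's neighbors in the order listed); mark gray on enter, black on exit:
build gray
  render gray
  render black
  test gray
    pack gray
      fetch gray
        fetch→render: render black — skip
      fetch black
      pack→build: build is gray → back edge
First back edge: pack → build.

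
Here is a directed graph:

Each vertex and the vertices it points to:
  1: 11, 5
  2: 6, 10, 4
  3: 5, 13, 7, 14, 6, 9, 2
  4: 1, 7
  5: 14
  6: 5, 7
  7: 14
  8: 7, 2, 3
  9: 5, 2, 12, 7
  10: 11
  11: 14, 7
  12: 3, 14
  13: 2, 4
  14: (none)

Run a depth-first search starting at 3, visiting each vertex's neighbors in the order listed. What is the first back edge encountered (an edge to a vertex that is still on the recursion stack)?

DFS from 3 (visiting each vertex's neighbors in the order listed); mark gray on enter, black on exit:
3 gray
  5 gray
    14 gray
    14 black
  5 black
  13 gray
    2 gray
      6 gray
        6→5: 5 black — skip
        7 gray
          7→14: 14 black — skip
        7 black
      6 black
      10 gray
        11 gray
          11→14: 14 black — skip
          11→7: 7 black — skip
        11 black
      10 black
      4 gray
        1 gray
          1→11: 11 black — skip
          1→5: 5 black — skip
        1 black
        4→7: 7 black — skip
      4 black
    2 black
    13→4: 4 black — skip
  13 black
  3→7: 7 black — skip
  3→14: 14 black — skip
  3→6: 6 black — skip
  9 gray
    9→5: 5 black — skip
    9→2: 2 black — skip
    12 gray
      12→3: 3 is gray → back edge
First back edge: 12 → 3.

12→3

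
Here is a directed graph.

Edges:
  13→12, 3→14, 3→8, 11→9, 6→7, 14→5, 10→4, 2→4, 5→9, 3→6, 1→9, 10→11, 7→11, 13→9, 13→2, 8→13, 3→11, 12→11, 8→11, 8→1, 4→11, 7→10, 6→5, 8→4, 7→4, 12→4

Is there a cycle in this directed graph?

DFS with white/gray/black marking, starting from 8:
8 gray
  4 gray
    11 gray
      9 gray
      9 black
    11 black
  4 black
  13 gray
    12 gray
      12→4: 4 black — skip
      12→11: 11 black — skip
    12 black
    2 gray
      2→4: 4 black — skip
    2 black
    13→9: 9 black — skip
  13 black
  1 gray
    1→9: 9 black — skip
  1 black
  8→11: 11 black — skip
8 black
3 gray
  3→8: 8 black — skip
  6 gray
    5 gray
      5→9: 9 black — skip
    5 black
    7 gray
      7→4: 4 black — skip
      7→11: 11 black — skip
      10 gray
        10→11: 11 black — skip
        10→4: 4 black — skip
      10 black
    7 black
  6 black
  14 gray
    14→5: 5 black — skip
  14 black
  3→11: 11 black — skip
3 black
Every edge goes to a white or black vertex — no back edge, so the graph is acyclic.

No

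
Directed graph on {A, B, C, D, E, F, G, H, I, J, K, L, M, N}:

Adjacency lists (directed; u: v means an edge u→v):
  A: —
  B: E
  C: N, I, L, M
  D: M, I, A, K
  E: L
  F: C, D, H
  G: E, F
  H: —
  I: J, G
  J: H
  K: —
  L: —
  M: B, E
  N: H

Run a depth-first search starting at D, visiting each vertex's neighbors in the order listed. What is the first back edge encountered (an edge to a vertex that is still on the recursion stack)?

C->I

DFS from D (visiting each vertex's neighbors in the order listed); mark gray on enter, black on exit:
D gray
  M gray
    B gray
      E gray
        L gray
        L black
      E black
    B black
    M→E: E black — skip
  M black
  I gray
    J gray
      H gray
      H black
    J black
    G gray
      G→E: E black — skip
      F gray
        C gray
          N gray
            N→H: H black — skip
          N black
          C→I: I is gray → back edge
First back edge: C → I.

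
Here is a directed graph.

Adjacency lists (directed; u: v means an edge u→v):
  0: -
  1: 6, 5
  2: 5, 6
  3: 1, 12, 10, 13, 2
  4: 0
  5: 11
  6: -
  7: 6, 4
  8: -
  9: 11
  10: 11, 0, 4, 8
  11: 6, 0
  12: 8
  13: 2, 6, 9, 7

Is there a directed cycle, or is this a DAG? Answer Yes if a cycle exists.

No

DFS with white/gray/black marking, starting from 13:
13 gray
  2 gray
    5 gray
      11 gray
        6 gray
        6 black
        0 gray
        0 black
      11 black
    5 black
    2→6: 6 black — skip
  2 black
  13→6: 6 black — skip
  9 gray
    9→11: 11 black — skip
  9 black
  7 gray
    7→6: 6 black — skip
    4 gray
      4→0: 0 black — skip
    4 black
  7 black
13 black
1 gray
  1→6: 6 black — skip
  1→5: 5 black — skip
1 black
3 gray
  3→1: 1 black — skip
  12 gray
    8 gray
    8 black
  12 black
  10 gray
    10→11: 11 black — skip
    10→0: 0 black — skip
    10→4: 4 black — skip
    10→8: 8 black — skip
  10 black
  3→13: 13 black — skip
  3→2: 2 black — skip
3 black
Every edge goes to a white or black vertex — no back edge, so the graph is acyclic.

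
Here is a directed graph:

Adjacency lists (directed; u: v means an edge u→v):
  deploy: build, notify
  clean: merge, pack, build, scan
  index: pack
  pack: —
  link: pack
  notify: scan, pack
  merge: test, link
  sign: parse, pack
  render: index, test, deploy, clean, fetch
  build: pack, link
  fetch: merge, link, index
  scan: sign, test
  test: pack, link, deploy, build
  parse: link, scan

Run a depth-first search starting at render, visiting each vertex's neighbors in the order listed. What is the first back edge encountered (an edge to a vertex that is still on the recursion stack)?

parse->scan

DFS from render (visiting each vertex's neighbors in the order listed); mark gray on enter, black on exit:
render gray
  index gray
    pack gray
    pack black
  index black
  test gray
    test→pack: pack black — skip
    link gray
      link→pack: pack black — skip
    link black
    deploy gray
      build gray
        build→pack: pack black — skip
        build→link: link black — skip
      build black
      notify gray
        scan gray
          sign gray
            parse gray
              parse→link: link black — skip
              parse→scan: scan is gray → back edge
First back edge: parse → scan.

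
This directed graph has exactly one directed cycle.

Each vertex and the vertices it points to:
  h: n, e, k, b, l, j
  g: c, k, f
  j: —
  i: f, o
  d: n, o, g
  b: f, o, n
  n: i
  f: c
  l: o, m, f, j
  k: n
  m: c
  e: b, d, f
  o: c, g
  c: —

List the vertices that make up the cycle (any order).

g, i, k, n, o

DFS with gray/black marking from k:
k gray
  n gray
    i gray
      f gray
        c gray
        c black
      f black
      o gray
        o→c: c black — skip
        g gray
          g→c: c black — skip
          g→k: k is gray → back edge
Back edge closes the cycle k → n → i → o → g → k; its vertices are {g, i, k, n, o}.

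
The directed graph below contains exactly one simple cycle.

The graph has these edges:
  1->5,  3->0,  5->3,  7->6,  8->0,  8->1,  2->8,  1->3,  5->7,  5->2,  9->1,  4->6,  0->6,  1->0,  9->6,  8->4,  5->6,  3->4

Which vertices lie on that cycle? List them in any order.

1, 2, 5, 8

DFS with gray/black marking from 1:
1 gray
  0 gray
    6 gray
    6 black
  0 black
  3 gray
    4 gray
      4→6: 6 black — skip
    4 black
    3→0: 0 black — skip
  3 black
  5 gray
    2 gray
      8 gray
        8→1: 1 is gray → back edge
Back edge closes the cycle 1 → 5 → 2 → 8 → 1; its vertices are {1, 2, 5, 8}.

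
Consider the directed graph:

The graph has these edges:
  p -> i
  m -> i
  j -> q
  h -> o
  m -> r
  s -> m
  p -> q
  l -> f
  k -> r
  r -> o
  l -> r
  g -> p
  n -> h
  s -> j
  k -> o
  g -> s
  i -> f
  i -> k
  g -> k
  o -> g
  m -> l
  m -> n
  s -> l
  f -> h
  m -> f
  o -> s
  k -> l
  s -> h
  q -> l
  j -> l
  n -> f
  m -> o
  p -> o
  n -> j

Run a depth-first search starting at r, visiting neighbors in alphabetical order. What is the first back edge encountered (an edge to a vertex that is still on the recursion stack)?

DFS from r (visiting neighbors in alphabetical order); mark gray on enter, black on exit:
r gray
  o gray
    g gray
      k gray
        l gray
          f gray
            h gray
              h→o: o is gray → back edge
First back edge: h → o.

h->o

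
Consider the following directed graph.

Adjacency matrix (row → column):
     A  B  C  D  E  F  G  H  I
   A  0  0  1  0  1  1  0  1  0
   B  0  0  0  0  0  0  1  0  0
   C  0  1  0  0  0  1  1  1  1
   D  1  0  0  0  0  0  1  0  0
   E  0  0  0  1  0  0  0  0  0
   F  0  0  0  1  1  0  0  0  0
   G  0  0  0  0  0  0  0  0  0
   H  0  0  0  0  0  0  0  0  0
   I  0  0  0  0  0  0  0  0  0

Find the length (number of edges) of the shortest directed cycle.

3

For each vertex v, BFS finds the shortest path from v back to v.
The shortest such closed walk is A → F → D → A, length 3.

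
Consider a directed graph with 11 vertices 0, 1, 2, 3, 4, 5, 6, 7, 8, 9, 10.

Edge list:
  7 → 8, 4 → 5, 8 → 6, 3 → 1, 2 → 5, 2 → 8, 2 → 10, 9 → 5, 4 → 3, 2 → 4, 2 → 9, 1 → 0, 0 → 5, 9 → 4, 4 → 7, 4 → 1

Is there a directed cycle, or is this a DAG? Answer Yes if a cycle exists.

No

DFS with white/gray/black marking, starting from 8:
8 gray
  6 gray
  6 black
8 black
0 gray
  5 gray
  5 black
0 black
1 gray
  1→0: 0 black — skip
1 black
2 gray
  4 gray
    4→5: 5 black — skip
    3 gray
      3→1: 1 black — skip
    3 black
    4→1: 1 black — skip
    7 gray
      7→8: 8 black — skip
    7 black
  4 black
  10 gray
  10 black
  2→8: 8 black — skip
  9 gray
    9→5: 5 black — skip
    9→4: 4 black — skip
  9 black
  2→5: 5 black — skip
2 black
Every edge goes to a white or black vertex — no back edge, so the graph is acyclic.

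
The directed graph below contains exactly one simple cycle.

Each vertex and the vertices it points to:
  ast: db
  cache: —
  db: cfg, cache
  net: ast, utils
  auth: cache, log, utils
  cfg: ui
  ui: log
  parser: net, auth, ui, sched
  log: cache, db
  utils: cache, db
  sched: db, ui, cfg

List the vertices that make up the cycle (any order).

db, ui, cfg, log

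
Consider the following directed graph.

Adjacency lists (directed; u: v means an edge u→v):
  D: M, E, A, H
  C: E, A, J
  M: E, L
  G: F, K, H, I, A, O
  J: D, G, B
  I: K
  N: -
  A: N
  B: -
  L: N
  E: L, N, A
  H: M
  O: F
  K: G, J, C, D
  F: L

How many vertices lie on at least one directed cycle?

5

A vertex is on a directed cycle iff it belongs to a strongly connected component of size ≥ 2 (or has a self-loop).
The vertices on cycles are {C, G, I, J, K} — 5 in total.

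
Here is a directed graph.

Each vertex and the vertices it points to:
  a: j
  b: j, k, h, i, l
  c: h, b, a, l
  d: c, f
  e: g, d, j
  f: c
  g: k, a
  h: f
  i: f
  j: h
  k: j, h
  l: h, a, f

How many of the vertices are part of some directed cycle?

9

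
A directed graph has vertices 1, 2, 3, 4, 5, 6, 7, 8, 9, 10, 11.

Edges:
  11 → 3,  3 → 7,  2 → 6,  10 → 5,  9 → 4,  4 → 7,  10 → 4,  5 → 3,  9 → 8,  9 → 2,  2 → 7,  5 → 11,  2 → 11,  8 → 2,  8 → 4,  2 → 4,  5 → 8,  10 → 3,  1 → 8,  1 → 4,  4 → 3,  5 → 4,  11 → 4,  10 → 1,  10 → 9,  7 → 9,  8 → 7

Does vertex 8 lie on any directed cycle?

Yes

8 is on a cycle iff 8 can reach itself via ≥1 edge.
8 → 7 → 9 → 8 — yes.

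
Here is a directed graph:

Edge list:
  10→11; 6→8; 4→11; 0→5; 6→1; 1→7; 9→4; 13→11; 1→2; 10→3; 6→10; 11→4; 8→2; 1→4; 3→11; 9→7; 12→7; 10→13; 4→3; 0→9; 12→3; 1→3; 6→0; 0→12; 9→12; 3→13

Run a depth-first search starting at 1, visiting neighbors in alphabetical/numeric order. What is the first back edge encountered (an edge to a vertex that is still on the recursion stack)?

DFS from 1 (visiting neighbors in alphabetical/numeric order); mark gray on enter, black on exit:
1 gray
  2 gray
  2 black
  3 gray
    11 gray
      4 gray
        4→3: 3 is gray → back edge
First back edge: 4 → 3.

4->3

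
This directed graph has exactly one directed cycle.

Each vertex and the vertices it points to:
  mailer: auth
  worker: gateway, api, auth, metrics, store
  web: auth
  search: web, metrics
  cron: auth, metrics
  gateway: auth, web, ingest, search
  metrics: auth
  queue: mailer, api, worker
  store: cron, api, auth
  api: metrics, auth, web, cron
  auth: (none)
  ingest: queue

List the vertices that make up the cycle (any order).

DFS with gray/black marking from gateway:
gateway gray
  auth gray
  auth black
  web gray
    web→auth: auth black — skip
  web black
  ingest gray
    queue gray
      mailer gray
        mailer→auth: auth black — skip
      mailer black
      api gray
        metrics gray
          metrics→auth: auth black — skip
        metrics black
        api→auth: auth black — skip
        api→web: web black — skip
        cron gray
          cron→auth: auth black — skip
          cron→metrics: metrics black — skip
        cron black
      api black
      worker gray
        worker→gateway: gateway is gray → back edge
Back edge closes the cycle gateway → ingest → queue → worker → gateway; its vertices are {queue, ingest, worker, gateway}.

queue, ingest, worker, gateway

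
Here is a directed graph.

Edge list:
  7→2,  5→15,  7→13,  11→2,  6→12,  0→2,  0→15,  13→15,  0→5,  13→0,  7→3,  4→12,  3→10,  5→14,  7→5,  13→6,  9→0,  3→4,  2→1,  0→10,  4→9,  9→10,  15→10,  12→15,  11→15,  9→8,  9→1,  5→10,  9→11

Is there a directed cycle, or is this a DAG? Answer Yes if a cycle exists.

No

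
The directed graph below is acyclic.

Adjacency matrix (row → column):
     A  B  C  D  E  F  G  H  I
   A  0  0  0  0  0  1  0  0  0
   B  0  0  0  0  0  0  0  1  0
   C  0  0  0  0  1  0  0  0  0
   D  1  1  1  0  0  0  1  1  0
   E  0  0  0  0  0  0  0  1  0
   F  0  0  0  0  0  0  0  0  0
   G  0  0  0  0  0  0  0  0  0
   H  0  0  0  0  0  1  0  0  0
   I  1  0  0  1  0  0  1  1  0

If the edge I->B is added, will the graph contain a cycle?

Adding I→B creates a cycle iff B can already reach I.
Explore from B: no path reaches I. The graph stays acyclic.

No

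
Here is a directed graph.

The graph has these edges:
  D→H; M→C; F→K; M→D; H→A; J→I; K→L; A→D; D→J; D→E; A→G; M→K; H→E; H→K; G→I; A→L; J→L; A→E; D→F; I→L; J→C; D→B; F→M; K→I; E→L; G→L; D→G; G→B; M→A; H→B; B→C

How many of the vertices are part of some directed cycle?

A vertex is on a directed cycle iff it belongs to a strongly connected component of size ≥ 2 (or has a self-loop).
The vertices on cycles are {A, D, F, H, M} — 5 in total.

5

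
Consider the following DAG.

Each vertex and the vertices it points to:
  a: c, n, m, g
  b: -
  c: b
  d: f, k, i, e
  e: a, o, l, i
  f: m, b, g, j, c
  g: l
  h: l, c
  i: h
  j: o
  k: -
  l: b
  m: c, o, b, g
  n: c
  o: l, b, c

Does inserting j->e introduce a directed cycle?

No

Adding j→e creates a cycle iff e can already reach j.
Explore from e: no path reaches j. The graph stays acyclic.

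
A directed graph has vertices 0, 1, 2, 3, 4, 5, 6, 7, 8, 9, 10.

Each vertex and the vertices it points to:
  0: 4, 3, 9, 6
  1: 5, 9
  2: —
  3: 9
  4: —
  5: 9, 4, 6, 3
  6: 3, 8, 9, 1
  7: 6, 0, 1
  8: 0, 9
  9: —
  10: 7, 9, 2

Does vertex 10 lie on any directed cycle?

No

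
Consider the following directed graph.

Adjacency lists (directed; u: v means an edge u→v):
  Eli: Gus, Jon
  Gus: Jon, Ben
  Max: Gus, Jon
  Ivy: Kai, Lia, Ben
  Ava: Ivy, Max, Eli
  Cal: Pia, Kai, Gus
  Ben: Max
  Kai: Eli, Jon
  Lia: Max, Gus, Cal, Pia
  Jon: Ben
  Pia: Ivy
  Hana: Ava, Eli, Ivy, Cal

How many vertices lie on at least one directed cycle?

8

A vertex is on a directed cycle iff it belongs to a strongly connected component of size ≥ 2 (or has a self-loop).
The vertices on cycles are {Ben, Cal, Gus, Ivy, Jon, Lia, Max, Pia} — 8 in total.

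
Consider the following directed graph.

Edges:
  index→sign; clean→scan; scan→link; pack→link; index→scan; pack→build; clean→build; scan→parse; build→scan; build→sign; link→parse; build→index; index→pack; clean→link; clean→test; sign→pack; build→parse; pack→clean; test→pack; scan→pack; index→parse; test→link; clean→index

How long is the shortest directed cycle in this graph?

3

For each vertex v, BFS finds the shortest path from v back to v.
The shortest such closed walk is clean → index → pack → clean, length 3.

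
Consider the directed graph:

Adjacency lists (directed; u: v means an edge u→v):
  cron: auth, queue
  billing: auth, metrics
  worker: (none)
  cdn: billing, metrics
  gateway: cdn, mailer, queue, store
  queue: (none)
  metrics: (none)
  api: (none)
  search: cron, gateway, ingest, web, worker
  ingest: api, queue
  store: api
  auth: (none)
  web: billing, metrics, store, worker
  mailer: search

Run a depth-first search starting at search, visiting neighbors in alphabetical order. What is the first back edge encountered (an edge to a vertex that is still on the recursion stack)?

mailer->search

DFS from search (visiting neighbors in alphabetical order); mark gray on enter, black on exit:
search gray
  cron gray
    auth gray
    auth black
    queue gray
    queue black
  cron black
  gateway gray
    cdn gray
      billing gray
        billing→auth: auth black — skip
        metrics gray
        metrics black
      billing black
      cdn→metrics: metrics black — skip
    cdn black
    mailer gray
      mailer→search: search is gray → back edge
First back edge: mailer → search.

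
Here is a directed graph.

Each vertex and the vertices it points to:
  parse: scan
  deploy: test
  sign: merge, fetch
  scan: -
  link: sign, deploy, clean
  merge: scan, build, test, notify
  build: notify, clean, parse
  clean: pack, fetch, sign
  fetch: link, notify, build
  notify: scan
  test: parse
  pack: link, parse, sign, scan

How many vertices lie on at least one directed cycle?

A vertex is on a directed cycle iff it belongs to a strongly connected component of size ≥ 2 (or has a self-loop).
The vertices on cycles are {link, pack, sign, build, clean, fetch, merge} — 7 in total.

7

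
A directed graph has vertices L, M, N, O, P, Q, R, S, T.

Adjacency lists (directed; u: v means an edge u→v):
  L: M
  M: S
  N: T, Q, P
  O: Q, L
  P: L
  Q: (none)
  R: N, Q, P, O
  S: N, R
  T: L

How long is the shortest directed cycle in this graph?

5

For each vertex v, BFS finds the shortest path from v back to v.
The shortest such closed walk is M → S → R → P → L → M, length 5.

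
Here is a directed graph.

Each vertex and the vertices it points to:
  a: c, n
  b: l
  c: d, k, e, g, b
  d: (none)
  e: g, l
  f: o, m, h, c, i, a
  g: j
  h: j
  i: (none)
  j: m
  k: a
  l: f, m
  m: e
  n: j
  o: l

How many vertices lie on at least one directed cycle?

13

A vertex is on a directed cycle iff it belongs to a strongly connected component of size ≥ 2 (or has a self-loop).
The vertices on cycles are {a, b, c, e, f, g, h, j, k, l, m, n, o} — 13 in total.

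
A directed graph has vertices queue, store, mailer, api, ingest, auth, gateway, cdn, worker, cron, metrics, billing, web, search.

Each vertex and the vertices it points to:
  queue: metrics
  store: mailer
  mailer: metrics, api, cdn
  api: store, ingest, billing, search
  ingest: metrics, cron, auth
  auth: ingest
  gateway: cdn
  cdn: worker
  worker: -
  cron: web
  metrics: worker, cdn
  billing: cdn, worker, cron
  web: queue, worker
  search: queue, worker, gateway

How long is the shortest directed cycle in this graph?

For each vertex v, BFS finds the shortest path from v back to v.
The shortest such closed walk is ingest → auth → ingest, length 2.

2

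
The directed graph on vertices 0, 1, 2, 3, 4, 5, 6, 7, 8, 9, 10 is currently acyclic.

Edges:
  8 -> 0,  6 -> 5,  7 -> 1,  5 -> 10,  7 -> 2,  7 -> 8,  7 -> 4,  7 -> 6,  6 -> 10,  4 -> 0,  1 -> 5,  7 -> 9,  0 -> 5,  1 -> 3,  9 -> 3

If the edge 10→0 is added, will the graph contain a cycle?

Adding 10→0 creates a cycle iff 0 can already reach 10.
Path from 0: 0 → 5 → 10.
So 0 → … → 10 → 0 is a cycle.

Yes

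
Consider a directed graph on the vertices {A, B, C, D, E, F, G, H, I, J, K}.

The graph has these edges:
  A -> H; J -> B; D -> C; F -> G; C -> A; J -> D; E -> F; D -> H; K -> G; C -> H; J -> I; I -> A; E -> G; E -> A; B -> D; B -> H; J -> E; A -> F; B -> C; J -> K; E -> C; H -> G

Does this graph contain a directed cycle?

No

DFS with white/gray/black marking, starting from B:
B gray
  D gray
    H gray
      G gray
      G black
    H black
    C gray
      A gray
        A→H: H black — skip
        F gray
          F→G: G black — skip
        F black
      A black
      C→H: H black — skip
    C black
  D black
  B→C: C black — skip
  B→H: H black — skip
B black
E gray
  E→C: C black — skip
  E→G: G black — skip
  E→F: F black — skip
  E→A: A black — skip
E black
I gray
  I→A: A black — skip
I black
J gray
  J→D: D black — skip
  J→B: B black — skip
  J→I: I black — skip
  J→E: E black — skip
  K gray
    K→G: G black — skip
  K black
J black
Every edge goes to a white or black vertex — no back edge, so the graph is acyclic.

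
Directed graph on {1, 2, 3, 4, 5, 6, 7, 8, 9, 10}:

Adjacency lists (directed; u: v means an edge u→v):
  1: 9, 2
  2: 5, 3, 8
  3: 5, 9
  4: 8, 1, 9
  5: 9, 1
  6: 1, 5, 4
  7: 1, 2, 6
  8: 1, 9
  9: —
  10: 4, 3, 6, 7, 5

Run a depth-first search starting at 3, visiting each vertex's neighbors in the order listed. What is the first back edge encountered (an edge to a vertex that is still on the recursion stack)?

DFS from 3 (visiting each vertex's neighbors in the order listed); mark gray on enter, black on exit:
3 gray
  5 gray
    9 gray
    9 black
    1 gray
      1→9: 9 black — skip
      2 gray
        2→5: 5 is gray → back edge
First back edge: 2 → 5.

2->5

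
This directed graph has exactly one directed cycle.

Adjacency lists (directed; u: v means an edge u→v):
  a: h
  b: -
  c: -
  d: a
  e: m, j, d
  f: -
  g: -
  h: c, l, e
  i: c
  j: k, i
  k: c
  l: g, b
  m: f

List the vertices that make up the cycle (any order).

DFS with gray/black marking from e:
e gray
  m gray
    f gray
    f black
  m black
  j gray
    k gray
      c gray
      c black
    k black
    i gray
      i→c: c black — skip
    i black
  j black
  d gray
    a gray
      h gray
        h→c: c black — skip
        l gray
          g gray
          g black
          b gray
          b black
        l black
        h→e: e is gray → back edge
Back edge closes the cycle e → d → a → h → e; its vertices are {a, d, e, h}.

a, d, e, h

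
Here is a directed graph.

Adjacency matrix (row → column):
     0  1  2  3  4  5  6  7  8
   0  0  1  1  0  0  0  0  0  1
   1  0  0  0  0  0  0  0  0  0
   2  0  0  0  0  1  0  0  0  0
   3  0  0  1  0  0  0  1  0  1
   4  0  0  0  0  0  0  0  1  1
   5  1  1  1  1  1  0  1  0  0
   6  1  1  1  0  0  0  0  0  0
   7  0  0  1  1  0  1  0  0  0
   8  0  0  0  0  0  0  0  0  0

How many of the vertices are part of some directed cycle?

7

A vertex is on a directed cycle iff it belongs to a strongly connected component of size ≥ 2 (or has a self-loop).
The vertices on cycles are {0, 2, 3, 4, 5, 6, 7} — 7 in total.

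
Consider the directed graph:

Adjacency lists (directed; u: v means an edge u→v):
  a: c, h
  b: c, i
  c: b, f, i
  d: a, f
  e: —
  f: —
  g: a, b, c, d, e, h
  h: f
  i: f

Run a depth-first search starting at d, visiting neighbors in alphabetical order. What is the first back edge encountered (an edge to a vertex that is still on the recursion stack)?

DFS from d (visiting neighbors in alphabetical order); mark gray on enter, black on exit:
d gray
  a gray
    c gray
      b gray
        b→c: c is gray → back edge
First back edge: b → c.

b→c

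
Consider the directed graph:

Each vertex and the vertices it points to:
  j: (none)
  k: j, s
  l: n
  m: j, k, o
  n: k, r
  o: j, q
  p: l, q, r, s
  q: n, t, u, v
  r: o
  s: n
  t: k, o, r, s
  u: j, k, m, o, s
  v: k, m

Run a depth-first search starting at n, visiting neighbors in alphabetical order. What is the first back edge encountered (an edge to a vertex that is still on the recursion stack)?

s->n

DFS from n (visiting neighbors in alphabetical order); mark gray on enter, black on exit:
n gray
  k gray
    j gray
    j black
    s gray
      s→n: n is gray → back edge
First back edge: s → n.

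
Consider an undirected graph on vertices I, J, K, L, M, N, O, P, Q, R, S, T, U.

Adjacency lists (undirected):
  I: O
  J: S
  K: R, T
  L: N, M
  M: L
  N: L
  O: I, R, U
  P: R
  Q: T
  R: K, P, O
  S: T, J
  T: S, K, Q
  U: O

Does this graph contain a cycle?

DFS, tracking each vertex's parent; an edge to a visited non-parent vertex closes a cycle.
Start from M:
visit M (parent –)
  visit L (parent M)
    visit N (parent L)
      N–L: parent, skip
    L–M: parent, skip
visit I (parent –)
  visit O (parent I)
    O–I: parent, skip
    visit R (parent O)
      visit K (parent R)
        K–R: parent, skip
        visit T (parent K)
          visit S (parent T)
            S–T: parent, skip
            visit J (parent S)
              J–S: parent, skip
          T–K: parent, skip
          visit Q (parent T)
            Q–T: parent, skip
      visit P (parent R)
        P–R: parent, skip
      R–O: parent, skip
    visit U (parent O)
      U–O: parent, skip
No non-parent visited neighbor found — the graph is a forest.

No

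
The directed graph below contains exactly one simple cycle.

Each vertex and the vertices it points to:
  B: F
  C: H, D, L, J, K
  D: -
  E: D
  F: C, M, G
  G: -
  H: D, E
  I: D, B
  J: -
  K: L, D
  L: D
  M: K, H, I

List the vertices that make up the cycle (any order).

DFS with gray/black marking from F:
F gray
  C gray
    H gray
      D gray
      D black
      E gray
        E→D: D black — skip
      E black
    H black
    C→D: D black — skip
    L gray
      L→D: D black — skip
    L black
    J gray
    J black
    K gray
      K→L: L black — skip
      K→D: D black — skip
    K black
  C black
  M gray
    M→K: K black — skip
    M→H: H black — skip
    I gray
      I→D: D black — skip
      B gray
        B→F: F is gray → back edge
Back edge closes the cycle F → M → I → B → F; its vertices are {B, F, I, M}.

B, F, I, M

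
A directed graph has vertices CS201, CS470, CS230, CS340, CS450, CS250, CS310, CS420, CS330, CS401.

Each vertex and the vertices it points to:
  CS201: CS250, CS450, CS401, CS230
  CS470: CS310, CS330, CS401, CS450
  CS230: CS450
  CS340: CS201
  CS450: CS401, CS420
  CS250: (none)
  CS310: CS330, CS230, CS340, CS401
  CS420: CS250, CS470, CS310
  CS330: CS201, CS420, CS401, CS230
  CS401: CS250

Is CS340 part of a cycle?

Yes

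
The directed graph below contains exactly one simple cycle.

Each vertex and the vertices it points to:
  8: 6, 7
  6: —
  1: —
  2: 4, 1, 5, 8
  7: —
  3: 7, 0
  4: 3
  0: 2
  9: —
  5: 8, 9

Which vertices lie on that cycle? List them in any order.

DFS with gray/black marking from 2:
2 gray
  4 gray
    3 gray
      7 gray
      7 black
      0 gray
        0→2: 2 is gray → back edge
Back edge closes the cycle 2 → 4 → 3 → 0 → 2; its vertices are {0, 2, 3, 4}.

0, 2, 3, 4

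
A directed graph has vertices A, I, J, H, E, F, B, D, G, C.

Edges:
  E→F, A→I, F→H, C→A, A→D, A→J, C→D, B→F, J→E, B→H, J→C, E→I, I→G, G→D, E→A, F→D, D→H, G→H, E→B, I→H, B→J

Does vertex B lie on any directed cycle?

Yes

B is on a cycle iff B can reach itself via ≥1 edge.
B → J → E → B — yes.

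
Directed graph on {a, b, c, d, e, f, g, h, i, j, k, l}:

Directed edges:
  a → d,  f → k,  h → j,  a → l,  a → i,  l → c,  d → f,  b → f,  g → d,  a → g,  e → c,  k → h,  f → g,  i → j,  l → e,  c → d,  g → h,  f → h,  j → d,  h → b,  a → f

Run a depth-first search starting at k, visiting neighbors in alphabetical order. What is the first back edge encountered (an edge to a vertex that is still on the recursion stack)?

DFS from k (visiting neighbors in alphabetical order); mark gray on enter, black on exit:
k gray
  h gray
    b gray
      f gray
        g gray
          d gray
            d→f: f is gray → back edge
First back edge: d → f.

d→f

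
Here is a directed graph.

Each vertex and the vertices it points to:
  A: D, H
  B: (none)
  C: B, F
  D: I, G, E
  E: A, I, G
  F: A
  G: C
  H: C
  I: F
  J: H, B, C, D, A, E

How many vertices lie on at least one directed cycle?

8

A vertex is on a directed cycle iff it belongs to a strongly connected component of size ≥ 2 (or has a self-loop).
The vertices on cycles are {A, C, D, E, F, G, H, I} — 8 in total.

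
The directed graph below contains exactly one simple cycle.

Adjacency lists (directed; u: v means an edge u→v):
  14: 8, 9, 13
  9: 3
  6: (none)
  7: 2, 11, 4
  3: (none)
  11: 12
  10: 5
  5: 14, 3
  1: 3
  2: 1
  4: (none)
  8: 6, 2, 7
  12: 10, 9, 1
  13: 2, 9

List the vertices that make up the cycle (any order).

5, 7, 8, 10, 11, 12, 14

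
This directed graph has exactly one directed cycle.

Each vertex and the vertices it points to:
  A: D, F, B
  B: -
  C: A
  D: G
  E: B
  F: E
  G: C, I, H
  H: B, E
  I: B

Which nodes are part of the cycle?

A, C, D, G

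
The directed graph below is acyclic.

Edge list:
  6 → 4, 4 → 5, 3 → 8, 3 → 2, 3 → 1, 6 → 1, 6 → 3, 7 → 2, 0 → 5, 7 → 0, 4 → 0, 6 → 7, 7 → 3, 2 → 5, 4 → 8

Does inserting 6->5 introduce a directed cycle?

No

Adding 6→5 creates a cycle iff 5 can already reach 6.
Explore from 5: no path reaches 6. The graph stays acyclic.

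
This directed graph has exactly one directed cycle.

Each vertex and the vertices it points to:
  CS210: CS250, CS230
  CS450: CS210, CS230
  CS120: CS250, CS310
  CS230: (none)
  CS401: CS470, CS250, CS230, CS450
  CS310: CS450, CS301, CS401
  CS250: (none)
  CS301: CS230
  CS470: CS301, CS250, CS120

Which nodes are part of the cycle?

CS120, CS310, CS401, CS470

DFS with gray/black marking from CS310:
CS310 gray
  CS450 gray
    CS210 gray
      CS250 gray
      CS250 black
      CS230 gray
      CS230 black
    CS210 black
    CS450→CS230: CS230 black — skip
  CS450 black
  CS301 gray
    CS301→CS230: CS230 black — skip
  CS301 black
  CS401 gray
    CS470 gray
      CS470→CS301: CS301 black — skip
      CS470→CS250: CS250 black — skip
      CS120 gray
        CS120→CS250: CS250 black — skip
        CS120→CS310: CS310 is gray → back edge
Back edge closes the cycle CS310 → CS401 → CS470 → CS120 → CS310; its vertices are {CS120, CS310, CS401, CS470}.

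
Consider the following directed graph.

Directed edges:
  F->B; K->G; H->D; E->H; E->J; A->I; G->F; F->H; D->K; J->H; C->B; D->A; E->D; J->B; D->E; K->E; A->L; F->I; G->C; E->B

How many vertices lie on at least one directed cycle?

7

A vertex is on a directed cycle iff it belongs to a strongly connected component of size ≥ 2 (or has a self-loop).
The vertices on cycles are {D, E, F, G, H, J, K} — 7 in total.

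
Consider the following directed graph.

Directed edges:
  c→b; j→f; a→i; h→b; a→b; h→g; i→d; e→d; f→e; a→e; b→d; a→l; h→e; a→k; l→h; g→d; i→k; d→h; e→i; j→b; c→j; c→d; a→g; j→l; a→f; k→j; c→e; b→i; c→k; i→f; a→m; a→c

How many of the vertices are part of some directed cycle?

A vertex is on a directed cycle iff it belongs to a strongly connected component of size ≥ 2 (or has a self-loop).
The vertices on cycles are {b, d, e, f, g, h, i, j, k, l} — 10 in total.

10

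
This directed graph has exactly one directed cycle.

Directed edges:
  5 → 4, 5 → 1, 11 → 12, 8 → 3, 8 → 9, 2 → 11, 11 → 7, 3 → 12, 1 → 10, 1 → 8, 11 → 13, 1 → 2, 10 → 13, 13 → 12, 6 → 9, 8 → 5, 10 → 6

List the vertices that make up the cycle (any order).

DFS with gray/black marking from 1:
1 gray
  10 gray
    6 gray
      9 gray
      9 black
    6 black
    13 gray
      12 gray
      12 black
    13 black
  10 black
  2 gray
    11 gray
      11→12: 12 black — skip
      7 gray
      7 black
      11→13: 13 black — skip
    11 black
  2 black
  8 gray
    3 gray
      3→12: 12 black — skip
    3 black
    8→9: 9 black — skip
    5 gray
      4 gray
      4 black
      5→1: 1 is gray → back edge
Back edge closes the cycle 1 → 8 → 5 → 1; its vertices are {1, 5, 8}.

1, 5, 8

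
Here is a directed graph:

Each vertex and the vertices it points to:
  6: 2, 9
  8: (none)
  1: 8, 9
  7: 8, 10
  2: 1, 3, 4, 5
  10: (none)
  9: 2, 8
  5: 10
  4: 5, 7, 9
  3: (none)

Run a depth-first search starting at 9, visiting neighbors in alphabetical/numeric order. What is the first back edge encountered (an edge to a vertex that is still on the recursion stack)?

DFS from 9 (visiting neighbors in alphabetical/numeric order); mark gray on enter, black on exit:
9 gray
  2 gray
    1 gray
      8 gray
      8 black
      1→9: 9 is gray → back edge
First back edge: 1 → 9.

1->9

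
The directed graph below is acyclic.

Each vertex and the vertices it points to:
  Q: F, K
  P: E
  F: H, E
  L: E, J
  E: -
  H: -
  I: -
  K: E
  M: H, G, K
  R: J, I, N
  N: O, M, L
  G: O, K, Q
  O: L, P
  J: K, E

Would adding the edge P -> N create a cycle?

Yes

Adding P→N creates a cycle iff N can already reach P.
Path from N: N → O → P.
So N → … → P → N is a cycle.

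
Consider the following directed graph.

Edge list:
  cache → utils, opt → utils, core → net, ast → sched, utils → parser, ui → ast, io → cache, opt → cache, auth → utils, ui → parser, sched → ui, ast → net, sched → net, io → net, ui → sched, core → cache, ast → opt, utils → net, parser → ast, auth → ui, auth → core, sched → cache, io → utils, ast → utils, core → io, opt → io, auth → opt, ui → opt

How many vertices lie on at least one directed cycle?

A vertex is on a directed cycle iff it belongs to a strongly connected component of size ≥ 2 (or has a self-loop).
The vertices on cycles are {io, ui, ast, opt, cache, sched, utils, parser} — 8 in total.

8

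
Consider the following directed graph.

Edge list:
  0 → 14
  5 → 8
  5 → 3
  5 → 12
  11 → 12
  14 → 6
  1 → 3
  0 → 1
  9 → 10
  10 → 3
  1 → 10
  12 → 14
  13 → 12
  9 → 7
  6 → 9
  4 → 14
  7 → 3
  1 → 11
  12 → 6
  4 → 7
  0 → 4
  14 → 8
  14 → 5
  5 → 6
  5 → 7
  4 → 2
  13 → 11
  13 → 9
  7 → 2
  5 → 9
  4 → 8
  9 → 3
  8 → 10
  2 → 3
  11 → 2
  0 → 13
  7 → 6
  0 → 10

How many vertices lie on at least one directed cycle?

6

A vertex is on a directed cycle iff it belongs to a strongly connected component of size ≥ 2 (or has a self-loop).
The vertices on cycles are {5, 6, 7, 9, 12, 14} — 6 in total.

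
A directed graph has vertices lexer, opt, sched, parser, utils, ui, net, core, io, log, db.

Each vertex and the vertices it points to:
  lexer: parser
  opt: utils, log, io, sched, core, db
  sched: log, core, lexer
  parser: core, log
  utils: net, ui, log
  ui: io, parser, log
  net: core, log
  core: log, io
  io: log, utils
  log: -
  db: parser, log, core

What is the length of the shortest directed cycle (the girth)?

For each vertex v, BFS finds the shortest path from v back to v.
The shortest such closed walk is io → utils → ui → io, length 3.

3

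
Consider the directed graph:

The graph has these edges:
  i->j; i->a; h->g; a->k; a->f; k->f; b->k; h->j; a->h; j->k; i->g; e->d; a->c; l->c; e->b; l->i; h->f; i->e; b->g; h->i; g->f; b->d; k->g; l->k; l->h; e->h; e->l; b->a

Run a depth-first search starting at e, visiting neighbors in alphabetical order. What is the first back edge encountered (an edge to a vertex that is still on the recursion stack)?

DFS from e (visiting neighbors in alphabetical order); mark gray on enter, black on exit:
e gray
  b gray
    a gray
      c gray
      c black
      f gray
      f black
      h gray
        h→f: f black — skip
        g gray
          g→f: f black — skip
        g black
        i gray
          i→a: a is gray → back edge
First back edge: i → a.

i→a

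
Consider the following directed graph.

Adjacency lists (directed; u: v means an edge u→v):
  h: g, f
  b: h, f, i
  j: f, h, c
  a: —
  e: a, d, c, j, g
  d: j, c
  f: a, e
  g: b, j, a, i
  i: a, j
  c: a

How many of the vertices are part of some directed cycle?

8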